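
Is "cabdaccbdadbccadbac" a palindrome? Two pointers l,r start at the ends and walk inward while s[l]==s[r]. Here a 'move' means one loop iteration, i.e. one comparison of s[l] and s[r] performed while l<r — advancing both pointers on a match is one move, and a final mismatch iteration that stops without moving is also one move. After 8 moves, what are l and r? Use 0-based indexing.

l=0 r=18: 'c'=='c', l++,r--
l=1 r=17: 'a'=='a', l++,r--
l=2 r=16: 'b'=='b', l++,r--
l=3 r=15: 'd'=='d', l++,r--
l=4 r=14: 'a'=='a', l++,r--
l=5 r=13: 'c'=='c', l++,r--
l=6 r=12: 'c'=='c', l++,r--
l=7 r=11: 'b'=='b', l++,r--

l=8, r=10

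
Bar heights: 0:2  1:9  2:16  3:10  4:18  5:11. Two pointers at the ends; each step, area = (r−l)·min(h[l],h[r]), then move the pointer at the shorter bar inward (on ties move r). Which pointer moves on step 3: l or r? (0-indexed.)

r

l=0 r=5: min(2,11)*5=10 best=10 *, l++
l=1 r=5: min(9,11)*4=36 best=36 *, l++
l=2 r=5: min(16,11)*3=33 best=36, r--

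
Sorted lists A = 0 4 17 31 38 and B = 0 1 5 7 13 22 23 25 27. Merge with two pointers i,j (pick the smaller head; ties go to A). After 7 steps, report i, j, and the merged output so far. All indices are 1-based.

i=1 j=1: A[i]=0<=B[j]=0 take 0, i++
i=2 j=1: A[i]=4>B[j]=0 take 0, j++
i=2 j=2: A[i]=4>B[j]=1 take 1, j++
i=2 j=3: A[i]=4<=B[j]=5 take 4, i++
i=3 j=3: A[i]=17>B[j]=5 take 5, j++
i=3 j=4: A[i]=17>B[j]=7 take 7, j++
i=3 j=5: A[i]=17>B[j]=13 take 13, j++

i=3, j=6, merged so far=[0, 0, 1, 4, 5, 7, 13]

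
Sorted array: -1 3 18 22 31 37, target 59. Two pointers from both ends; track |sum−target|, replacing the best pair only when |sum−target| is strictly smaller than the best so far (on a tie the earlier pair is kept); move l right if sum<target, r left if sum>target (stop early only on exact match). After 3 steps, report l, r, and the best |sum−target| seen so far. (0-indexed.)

l=0 r=5: -1+37=36 d=23 *, l++
l=1 r=5: 3+37=40 d=19 *, l++
l=2 r=5: 18+37=55 d=4 *, l++

l=3, r=5, best |Δ|=4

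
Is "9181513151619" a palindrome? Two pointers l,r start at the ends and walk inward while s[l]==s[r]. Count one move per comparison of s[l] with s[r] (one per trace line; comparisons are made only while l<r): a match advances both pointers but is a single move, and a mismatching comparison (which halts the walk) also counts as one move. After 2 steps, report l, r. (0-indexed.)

l=2, r=10

l=0 r=12: '9'=='9', l++,r--
l=1 r=11: '1'=='1', l++,r--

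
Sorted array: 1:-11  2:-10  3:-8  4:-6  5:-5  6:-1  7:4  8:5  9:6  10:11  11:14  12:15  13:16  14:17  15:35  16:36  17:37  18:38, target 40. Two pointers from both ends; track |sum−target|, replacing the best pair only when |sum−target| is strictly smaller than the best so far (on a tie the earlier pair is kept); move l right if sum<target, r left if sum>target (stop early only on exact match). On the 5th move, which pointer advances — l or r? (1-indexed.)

l

[1,18] -11+38=27 d=13 * → l++
[2,18] -10+38=28 d=12 * → l++
[3,18] -8+38=30 d=10 * → l++
[4,18] -6+38=32 d=8 * → l++
[5,18] -5+38=33 d=7 * → l++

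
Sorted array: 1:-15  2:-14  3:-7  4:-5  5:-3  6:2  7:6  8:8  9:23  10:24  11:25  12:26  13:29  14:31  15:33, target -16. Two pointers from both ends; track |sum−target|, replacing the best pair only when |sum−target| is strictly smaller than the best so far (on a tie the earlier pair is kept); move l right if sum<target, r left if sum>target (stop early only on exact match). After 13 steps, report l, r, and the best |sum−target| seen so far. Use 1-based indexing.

[1,15] -15+33=18 d=34 * → r--
[1,14] -15+31=16 d=32 * → r--
[1,13] -15+29=14 d=30 * → r--
[1,12] -15+26=11 d=27 * → r--
[1,11] -15+25=10 d=26 * → r--
[1,10] -15+24=9 d=25 * → r--
[1,9] -15+23=8 d=24 * → r--
[1,8] -15+8=-7 d=9 * → r--
[1,7] -15+6=-9 d=7 * → r--
[1,6] -15+2=-13 d=3 * → r--
[1,5] -15+-3=-18 d=2 * → l++
[2,5] -14+-3=-17 d=1 * → l++
[3,5] -7+-3=-10 d=6 → r--

l=3, r=4, best |Δ|=1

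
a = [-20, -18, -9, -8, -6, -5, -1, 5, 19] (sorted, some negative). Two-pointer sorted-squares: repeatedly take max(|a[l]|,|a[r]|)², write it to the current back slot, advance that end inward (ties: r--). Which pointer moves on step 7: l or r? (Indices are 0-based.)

r

l=0 r=8: |-20|>|19| out[8]=400, l++
l=1 r=8: |-18|<=|19| out[7]=361, r--
l=1 r=7: |-18|>|5| out[6]=324, l++
l=2 r=7: |-9|>|5| out[5]=81, l++
l=3 r=7: |-8|>|5| out[4]=64, l++
l=4 r=7: |-6|>|5| out[3]=36, l++
l=5 r=7: |-5|<=|5| out[2]=25, r--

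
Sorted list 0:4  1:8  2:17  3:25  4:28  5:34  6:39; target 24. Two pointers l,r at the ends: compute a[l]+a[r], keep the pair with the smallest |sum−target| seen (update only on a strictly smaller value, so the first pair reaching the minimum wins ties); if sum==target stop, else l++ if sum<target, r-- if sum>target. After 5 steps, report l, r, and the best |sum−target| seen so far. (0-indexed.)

l=1, r=2, best |Δ|=3

[0,6] 4+39=43 d=19 * → r--
[0,5] 4+34=38 d=14 * → r--
[0,4] 4+28=32 d=8 * → r--
[0,3] 4+25=29 d=5 * → r--
[0,2] 4+17=21 d=3 * → l++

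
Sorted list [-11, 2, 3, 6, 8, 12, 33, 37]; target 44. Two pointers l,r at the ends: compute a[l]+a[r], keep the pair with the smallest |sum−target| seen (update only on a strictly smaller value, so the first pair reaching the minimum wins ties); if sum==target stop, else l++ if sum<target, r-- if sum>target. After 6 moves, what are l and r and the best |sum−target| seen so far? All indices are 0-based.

[0,7] -11+37=26 d=18 * → l++
[1,7] 2+37=39 d=5 * → l++
[2,7] 3+37=40 d=4 * → l++
[3,7] 6+37=43 d=1 * → l++
[4,7] 8+37=45 d=1 → r--
[4,6] 8+33=41 d=3 → l++

l=5, r=6, best |Δ|=1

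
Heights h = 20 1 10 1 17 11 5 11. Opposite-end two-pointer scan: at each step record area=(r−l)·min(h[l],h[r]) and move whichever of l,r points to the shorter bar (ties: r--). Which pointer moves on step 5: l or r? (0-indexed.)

l=0 r=7: min(20,11)*7=77 best=77 *, r--
l=0 r=6: min(20,5)*6=30 best=77, r--
l=0 r=5: min(20,11)*5=55 best=77, r--
l=0 r=4: min(20,17)*4=68 best=77, r--
l=0 r=3: min(20,1)*3=3 best=77, r--

r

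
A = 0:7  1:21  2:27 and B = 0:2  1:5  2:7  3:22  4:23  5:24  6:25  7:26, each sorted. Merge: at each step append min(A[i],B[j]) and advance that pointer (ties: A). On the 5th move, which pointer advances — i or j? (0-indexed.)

i

[i=0,j=0] A[i]=7>B[j]=2 take 2 → j++
[i=0,j=1] A[i]=7>B[j]=5 take 5 → j++
[i=0,j=2] A[i]=7<=B[j]=7 take 7 → i++
[i=1,j=2] A[i]=21>B[j]=7 take 7 → j++
[i=1,j=3] A[i]=21<=B[j]=22 take 21 → i++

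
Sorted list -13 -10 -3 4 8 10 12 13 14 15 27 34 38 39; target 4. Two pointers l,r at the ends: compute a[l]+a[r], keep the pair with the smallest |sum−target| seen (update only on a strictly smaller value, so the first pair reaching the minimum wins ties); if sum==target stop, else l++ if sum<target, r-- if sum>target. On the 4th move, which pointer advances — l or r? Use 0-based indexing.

[0,13] -13+39=26 d=22 * → r--
[0,12] -13+38=25 d=21 * → r--
[0,11] -13+34=21 d=17 * → r--
[0,10] -13+27=14 d=10 * → r--

r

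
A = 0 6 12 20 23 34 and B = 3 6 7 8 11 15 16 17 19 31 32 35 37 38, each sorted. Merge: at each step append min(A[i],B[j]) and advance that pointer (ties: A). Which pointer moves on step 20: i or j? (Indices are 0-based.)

j

[i=0,j=0] A[i]=0<=B[j]=3 take 0 → i++
[i=1,j=0] A[i]=6>B[j]=3 take 3 → j++
[i=1,j=1] A[i]=6<=B[j]=6 take 6 → i++
[i=2,j=1] A[i]=12>B[j]=6 take 6 → j++
[i=2,j=2] A[i]=12>B[j]=7 take 7 → j++
[i=2,j=3] A[i]=12>B[j]=8 take 8 → j++
[i=2,j=4] A[i]=12>B[j]=11 take 11 → j++
[i=2,j=5] A[i]=12<=B[j]=15 take 12 → i++
[i=3,j=5] A[i]=20>B[j]=15 take 15 → j++
[i=3,j=6] A[i]=20>B[j]=16 take 16 → j++
[i=3,j=7] A[i]=20>B[j]=17 take 17 → j++
[i=3,j=8] A[i]=20>B[j]=19 take 19 → j++
[i=3,j=9] A[i]=20<=B[j]=31 take 20 → i++
[i=4,j=9] A[i]=23<=B[j]=31 take 23 → i++
[i=5,j=9] A[i]=34>B[j]=31 take 31 → j++
[i=5,j=10] A[i]=34>B[j]=32 take 32 → j++
[i=5,j=11] A[i]=34<=B[j]=35 take 34 → i++
[i=6,j=11] A done, take B[j]=35 → j++
[i=6,j=12] A done, take B[j]=37 → j++
[i=6,j=13] A done, take B[j]=38 → j++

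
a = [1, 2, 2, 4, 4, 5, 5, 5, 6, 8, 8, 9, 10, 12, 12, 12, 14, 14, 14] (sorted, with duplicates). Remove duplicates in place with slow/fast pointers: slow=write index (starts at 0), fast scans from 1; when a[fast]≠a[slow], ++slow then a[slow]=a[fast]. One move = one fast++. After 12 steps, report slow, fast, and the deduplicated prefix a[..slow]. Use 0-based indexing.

slow=7, fast=13, prefix=[1, 2, 4, 5, 6, 8, 9, 10]

slow=0 fast=1: a[fast]=2≠a[slow]=1 write a[1]=2, slow++,fast++
slow=1 fast=2: a[fast]=2=a[slow] dup, fast++
slow=1 fast=3: a[fast]=4≠a[slow]=2 write a[2]=4, slow++,fast++
slow=2 fast=4: a[fast]=4=a[slow] dup, fast++
slow=2 fast=5: a[fast]=5≠a[slow]=4 write a[3]=5, slow++,fast++
slow=3 fast=6: a[fast]=5=a[slow] dup, fast++
slow=3 fast=7: a[fast]=5=a[slow] dup, fast++
slow=3 fast=8: a[fast]=6≠a[slow]=5 write a[4]=6, slow++,fast++
slow=4 fast=9: a[fast]=8≠a[slow]=6 write a[5]=8, slow++,fast++
slow=5 fast=10: a[fast]=8=a[slow] dup, fast++
slow=5 fast=11: a[fast]=9≠a[slow]=8 write a[6]=9, slow++,fast++
slow=6 fast=12: a[fast]=10≠a[slow]=9 write a[7]=10, slow++,fast++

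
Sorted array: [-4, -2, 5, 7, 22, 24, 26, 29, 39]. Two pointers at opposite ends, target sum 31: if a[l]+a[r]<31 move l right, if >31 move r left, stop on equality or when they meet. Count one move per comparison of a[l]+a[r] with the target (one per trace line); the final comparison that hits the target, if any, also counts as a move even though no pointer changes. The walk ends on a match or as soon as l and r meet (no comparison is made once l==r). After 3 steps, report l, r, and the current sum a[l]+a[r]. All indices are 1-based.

[1,9] -4+39=35 >31 → r--
[1,8] -4+29=25 <31 → l++
[2,8] -2+29=27 <31 → l++

l=3, r=8, sum=34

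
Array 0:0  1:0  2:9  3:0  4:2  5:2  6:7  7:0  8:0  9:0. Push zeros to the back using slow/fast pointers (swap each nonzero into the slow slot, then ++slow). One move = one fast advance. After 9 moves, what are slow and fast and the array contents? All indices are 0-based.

slow=4, fast=9, a=[9, 2, 2, 7, 0, 0, 0, 0, 0, 0]

slow=0 fast=0: a[fast]=0, fast++
slow=0 fast=1: a[fast]=0, fast++
slow=0 fast=2: a[fast]=9≠0 swap→a[0]=9, slow++,fast++
slow=1 fast=3: a[fast]=0, fast++
slow=1 fast=4: a[fast]=2≠0 swap→a[1]=2, slow++,fast++
slow=2 fast=5: a[fast]=2≠0 swap→a[2]=2, slow++,fast++
slow=3 fast=6: a[fast]=7≠0 swap→a[3]=7, slow++,fast++
slow=4 fast=7: a[fast]=0, fast++
slow=4 fast=8: a[fast]=0, fast++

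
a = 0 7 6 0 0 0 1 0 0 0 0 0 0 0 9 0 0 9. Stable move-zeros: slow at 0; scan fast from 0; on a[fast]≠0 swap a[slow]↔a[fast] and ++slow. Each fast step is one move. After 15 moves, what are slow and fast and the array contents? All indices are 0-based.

slow=4, fast=15, a=[7, 6, 1, 9, 0, 0, 0, 0, 0, 0, 0, 0, 0, 0, 0, 0, 0, 9]

(s=0,f=0) a[fast]=0 → fast++
(s=0,f=1) a[fast]=7≠0 swap→a[0]=7 → slow++,fast++
(s=1,f=2) a[fast]=6≠0 swap→a[1]=6 → slow++,fast++
(s=2,f=3) a[fast]=0 → fast++
(s=2,f=4) a[fast]=0 → fast++
(s=2,f=5) a[fast]=0 → fast++
(s=2,f=6) a[fast]=1≠0 swap→a[2]=1 → slow++,fast++
(s=3,f=7) a[fast]=0 → fast++
(s=3,f=8) a[fast]=0 → fast++
(s=3,f=9) a[fast]=0 → fast++
(s=3,f=10) a[fast]=0 → fast++
(s=3,f=11) a[fast]=0 → fast++
(s=3,f=12) a[fast]=0 → fast++
(s=3,f=13) a[fast]=0 → fast++
(s=3,f=14) a[fast]=9≠0 swap→a[3]=9 → slow++,fast++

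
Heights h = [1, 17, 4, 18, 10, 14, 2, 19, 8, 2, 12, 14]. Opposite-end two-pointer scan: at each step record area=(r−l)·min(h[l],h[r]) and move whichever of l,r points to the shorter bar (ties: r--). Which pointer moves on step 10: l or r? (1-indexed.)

[1,12] min(1,14)*11=11 best=11 * → l++
[2,12] min(17,14)*10=140 best=140 * → r--
[2,11] min(17,12)*9=108 best=140 → r--
[2,10] min(17,2)*8=16 best=140 → r--
[2,9] min(17,8)*7=56 best=140 → r--
[2,8] min(17,19)*6=102 best=140 → l++
[3,8] min(4,19)*5=20 best=140 → l++
[4,8] min(18,19)*4=72 best=140 → l++
[5,8] min(10,19)*3=30 best=140 → l++
[6,8] min(14,19)*2=28 best=140 → l++

l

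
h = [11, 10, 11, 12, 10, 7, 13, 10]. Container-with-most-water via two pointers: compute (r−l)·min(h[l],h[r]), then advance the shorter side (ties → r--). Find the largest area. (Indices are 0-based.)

[0,7] min(11,10)*7=70 best=70 * → r--
[0,6] min(11,13)*6=66 best=70 → l++
[1,6] min(10,13)*5=50 best=70 → l++
[2,6] min(11,13)*4=44 best=70 → l++
[3,6] min(12,13)*3=36 best=70 → l++
[4,6] min(10,13)*2=20 best=70 → l++
[5,6] min(7,13)*1=7 best=70 → l++

max area = 70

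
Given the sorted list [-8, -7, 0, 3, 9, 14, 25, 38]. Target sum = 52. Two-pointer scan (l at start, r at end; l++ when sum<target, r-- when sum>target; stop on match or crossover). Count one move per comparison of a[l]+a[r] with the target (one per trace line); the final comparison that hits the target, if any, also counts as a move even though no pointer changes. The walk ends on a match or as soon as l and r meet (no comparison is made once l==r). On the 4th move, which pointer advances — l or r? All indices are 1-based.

l

[1,8] -8+38=30 <52 → l++
[2,8] -7+38=31 <52 → l++
[3,8] 0+38=38 <52 → l++
[4,8] 3+38=41 <52 → l++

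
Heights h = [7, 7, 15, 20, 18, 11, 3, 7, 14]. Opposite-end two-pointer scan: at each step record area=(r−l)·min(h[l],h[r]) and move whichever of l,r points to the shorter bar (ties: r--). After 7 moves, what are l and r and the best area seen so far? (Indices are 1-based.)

l=4, r=5, best area=84

[1,9] min(7,14)*8=56 best=56 * → l++
[2,9] min(7,14)*7=49 best=56 → l++
[3,9] min(15,14)*6=84 best=84 * → r--
[3,8] min(15,7)*5=35 best=84 → r--
[3,7] min(15,3)*4=12 best=84 → r--
[3,6] min(15,11)*3=33 best=84 → r--
[3,5] min(15,18)*2=30 best=84 → l++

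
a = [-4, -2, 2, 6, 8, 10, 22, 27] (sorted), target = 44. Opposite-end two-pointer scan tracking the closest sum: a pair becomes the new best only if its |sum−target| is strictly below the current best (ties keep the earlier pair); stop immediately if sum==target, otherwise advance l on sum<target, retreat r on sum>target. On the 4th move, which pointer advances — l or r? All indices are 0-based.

[0,7] -4+27=23 d=21 * → l++
[1,7] -2+27=25 d=19 * → l++
[2,7] 2+27=29 d=15 * → l++
[3,7] 6+27=33 d=11 * → l++

l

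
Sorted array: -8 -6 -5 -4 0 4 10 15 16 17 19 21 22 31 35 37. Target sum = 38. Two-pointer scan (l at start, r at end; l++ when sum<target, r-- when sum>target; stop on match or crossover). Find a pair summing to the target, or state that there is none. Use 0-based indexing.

[0,15] -8+37=29 <38 → l++
[1,15] -6+37=31 <38 → l++
[2,15] -5+37=32 <38 → l++
[3,15] -4+37=33 <38 → l++
[4,15] 0+37=37 <38 → l++
[5,15] 4+37=41 >38 → r--
[5,14] 4+35=39 >38 → r--
[5,13] 4+31=35 <38 → l++
[6,13] 10+31=41 >38 → r--
[6,12] 10+22=32 <38 → l++
[7,12] 15+22=37 <38 → l++
[8,12] 16+22=38 → found

(16, 22)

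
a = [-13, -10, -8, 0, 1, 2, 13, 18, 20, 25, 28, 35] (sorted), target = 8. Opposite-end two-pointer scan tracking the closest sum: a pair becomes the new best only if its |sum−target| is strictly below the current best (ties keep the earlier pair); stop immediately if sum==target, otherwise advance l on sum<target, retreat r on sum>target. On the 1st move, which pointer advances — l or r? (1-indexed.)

r

l=1 r=12: -13+35=22 d=14 *, r--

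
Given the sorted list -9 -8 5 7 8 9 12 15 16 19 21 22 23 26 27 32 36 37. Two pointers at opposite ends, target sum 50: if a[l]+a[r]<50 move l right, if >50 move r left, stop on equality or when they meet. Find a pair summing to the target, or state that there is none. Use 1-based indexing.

(23, 27)

[1,18] -9+37=28 <50 → l++
[2,18] -8+37=29 <50 → l++
[3,18] 5+37=42 <50 → l++
[4,18] 7+37=44 <50 → l++
[5,18] 8+37=45 <50 → l++
[6,18] 9+37=46 <50 → l++
[7,18] 12+37=49 <50 → l++
[8,18] 15+37=52 >50 → r--
[8,17] 15+36=51 >50 → r--
[8,16] 15+32=47 <50 → l++
[9,16] 16+32=48 <50 → l++
[10,16] 19+32=51 >50 → r--
[10,15] 19+27=46 <50 → l++
[11,15] 21+27=48 <50 → l++
[12,15] 22+27=49 <50 → l++
[13,15] 23+27=50 → found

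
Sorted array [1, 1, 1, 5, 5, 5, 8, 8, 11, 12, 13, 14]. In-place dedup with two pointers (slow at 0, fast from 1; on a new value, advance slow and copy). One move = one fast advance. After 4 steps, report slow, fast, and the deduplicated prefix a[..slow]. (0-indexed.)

(s=0,f=1) a[fast]=1=a[slow] dup → fast++
(s=0,f=2) a[fast]=1=a[slow] dup → fast++
(s=0,f=3) a[fast]=5≠a[slow]=1 write a[1]=5 → slow++,fast++
(s=1,f=4) a[fast]=5=a[slow] dup → fast++

slow=1, fast=5, prefix=[1, 5]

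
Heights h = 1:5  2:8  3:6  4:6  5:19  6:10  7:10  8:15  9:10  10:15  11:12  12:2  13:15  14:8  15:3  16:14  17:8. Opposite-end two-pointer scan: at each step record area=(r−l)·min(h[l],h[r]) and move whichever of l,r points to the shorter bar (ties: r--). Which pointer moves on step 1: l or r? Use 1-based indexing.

[1,17] min(5,8)*16=80 best=80 * → l++

l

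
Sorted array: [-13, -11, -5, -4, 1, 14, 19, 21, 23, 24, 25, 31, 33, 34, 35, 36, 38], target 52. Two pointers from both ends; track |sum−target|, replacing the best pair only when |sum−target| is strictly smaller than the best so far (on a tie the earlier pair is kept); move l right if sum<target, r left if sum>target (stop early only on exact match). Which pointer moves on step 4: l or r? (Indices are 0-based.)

l=0 r=16: -13+38=25 d=27 *, l++
l=1 r=16: -11+38=27 d=25 *, l++
l=2 r=16: -5+38=33 d=19 *, l++
l=3 r=16: -4+38=34 d=18 *, l++

l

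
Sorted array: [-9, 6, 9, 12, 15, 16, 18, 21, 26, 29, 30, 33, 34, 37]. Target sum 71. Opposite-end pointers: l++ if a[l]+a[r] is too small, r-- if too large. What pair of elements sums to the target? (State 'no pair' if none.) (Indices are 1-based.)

(34, 37)

[1,14] -9+37=28 <71 → l++
[2,14] 6+37=43 <71 → l++
[3,14] 9+37=46 <71 → l++
[4,14] 12+37=49 <71 → l++
[5,14] 15+37=52 <71 → l++
[6,14] 16+37=53 <71 → l++
[7,14] 18+37=55 <71 → l++
[8,14] 21+37=58 <71 → l++
[9,14] 26+37=63 <71 → l++
[10,14] 29+37=66 <71 → l++
[11,14] 30+37=67 <71 → l++
[12,14] 33+37=70 <71 → l++
[13,14] 34+37=71 → found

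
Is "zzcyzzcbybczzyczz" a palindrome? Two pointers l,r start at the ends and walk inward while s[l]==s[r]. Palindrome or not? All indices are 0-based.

palindrome

[0,16] 'z'=='z' → l++,r--
[1,15] 'z'=='z' → l++,r--
[2,14] 'c'=='c' → l++,r--
[3,13] 'y'=='y' → l++,r--
[4,12] 'z'=='z' → l++,r--
[5,11] 'z'=='z' → l++,r--
[6,10] 'c'=='c' → l++,r--
[7,9] 'b'=='b' → l++,r--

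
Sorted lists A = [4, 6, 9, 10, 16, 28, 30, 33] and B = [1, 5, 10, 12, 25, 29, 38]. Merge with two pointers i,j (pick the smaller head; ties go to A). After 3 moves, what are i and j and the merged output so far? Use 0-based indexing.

i=1, j=2, merged so far=[1, 4, 5]

i=0 j=0: A[i]=4>B[j]=1 take 1, j++
i=0 j=1: A[i]=4<=B[j]=5 take 4, i++
i=1 j=1: A[i]=6>B[j]=5 take 5, j++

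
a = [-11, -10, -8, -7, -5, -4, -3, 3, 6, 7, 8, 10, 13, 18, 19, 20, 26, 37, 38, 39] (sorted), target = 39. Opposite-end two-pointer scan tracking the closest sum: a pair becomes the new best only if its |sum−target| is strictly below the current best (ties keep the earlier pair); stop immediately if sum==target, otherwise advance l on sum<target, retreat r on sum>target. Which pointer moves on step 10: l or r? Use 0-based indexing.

[0,19] -11+39=28 d=11 * → l++
[1,19] -10+39=29 d=10 * → l++
[2,19] -8+39=31 d=8 * → l++
[3,19] -7+39=32 d=7 * → l++
[4,19] -5+39=34 d=5 * → l++
[5,19] -4+39=35 d=4 * → l++
[6,19] -3+39=36 d=3 * → l++
[7,19] 3+39=42 d=3 → r--
[7,18] 3+38=41 d=2 * → r--
[7,17] 3+37=40 d=1 * → r--

r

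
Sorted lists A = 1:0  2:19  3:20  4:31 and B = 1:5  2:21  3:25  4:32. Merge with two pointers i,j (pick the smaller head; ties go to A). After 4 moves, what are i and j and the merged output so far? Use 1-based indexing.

i=1 j=1: A[i]=0<=B[j]=5 take 0, i++
i=2 j=1: A[i]=19>B[j]=5 take 5, j++
i=2 j=2: A[i]=19<=B[j]=21 take 19, i++
i=3 j=2: A[i]=20<=B[j]=21 take 20, i++

i=4, j=2, merged so far=[0, 5, 19, 20]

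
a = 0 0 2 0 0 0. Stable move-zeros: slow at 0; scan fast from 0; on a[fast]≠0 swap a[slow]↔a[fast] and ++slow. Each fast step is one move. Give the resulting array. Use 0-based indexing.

(s=0,f=0) a[fast]=0 → fast++
(s=0,f=1) a[fast]=0 → fast++
(s=0,f=2) a[fast]=2≠0 swap→a[0]=2 → slow++,fast++
(s=1,f=3) a[fast]=0 → fast++
(s=1,f=4) a[fast]=0 → fast++
(s=1,f=5) a[fast]=0 → fast++

[2, 0, 0, 0, 0, 0]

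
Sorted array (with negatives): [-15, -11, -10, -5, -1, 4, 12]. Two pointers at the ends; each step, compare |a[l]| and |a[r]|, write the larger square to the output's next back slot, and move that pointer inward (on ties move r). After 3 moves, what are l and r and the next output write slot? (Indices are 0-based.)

l=0 r=6: |-15|>|12| out[6]=225, l++
l=1 r=6: |-11|<=|12| out[5]=144, r--
l=1 r=5: |-11|>|4| out[4]=121, l++

l=2, r=5, next write slot=3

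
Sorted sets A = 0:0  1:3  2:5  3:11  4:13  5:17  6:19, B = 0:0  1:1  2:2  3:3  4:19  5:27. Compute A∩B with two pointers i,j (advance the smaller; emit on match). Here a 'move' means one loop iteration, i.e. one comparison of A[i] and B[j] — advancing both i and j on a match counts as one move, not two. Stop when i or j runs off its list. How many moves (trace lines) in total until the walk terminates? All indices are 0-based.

9 moves

[i=0,j=0] 0==0 emit → i++,j++
[i=1,j=1] 3>1 → j++
[i=1,j=2] 3>2 → j++
[i=1,j=3] 3==3 emit → i++,j++
[i=2,j=4] 5<19 → i++
[i=3,j=4] 11<19 → i++
[i=4,j=4] 13<19 → i++
[i=5,j=4] 17<19 → i++
[i=6,j=4] 19==19 emit → i++,j++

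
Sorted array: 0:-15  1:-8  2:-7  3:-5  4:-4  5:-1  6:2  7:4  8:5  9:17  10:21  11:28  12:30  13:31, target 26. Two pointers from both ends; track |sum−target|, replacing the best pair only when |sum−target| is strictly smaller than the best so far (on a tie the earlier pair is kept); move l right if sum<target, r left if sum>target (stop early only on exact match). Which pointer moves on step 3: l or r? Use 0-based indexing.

[0,13] -15+31=16 d=10 * → l++
[1,13] -8+31=23 d=3 * → l++
[2,13] -7+31=24 d=2 * → l++

l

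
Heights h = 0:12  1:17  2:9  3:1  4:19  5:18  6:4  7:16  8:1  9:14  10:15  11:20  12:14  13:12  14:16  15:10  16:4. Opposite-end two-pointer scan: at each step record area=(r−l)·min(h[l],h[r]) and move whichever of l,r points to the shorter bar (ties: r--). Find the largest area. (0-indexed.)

max area = 208

[0,16] min(12,4)*16=64 best=64 * → r--
[0,15] min(12,10)*15=150 best=150 * → r--
[0,14] min(12,16)*14=168 best=168 * → l++
[1,14] min(17,16)*13=208 best=208 * → r--
[1,13] min(17,12)*12=144 best=208 → r--
[1,12] min(17,14)*11=154 best=208 → r--
[1,11] min(17,20)*10=170 best=208 → l++
[2,11] min(9,20)*9=81 best=208 → l++
[3,11] min(1,20)*8=8 best=208 → l++
[4,11] min(19,20)*7=133 best=208 → l++
[5,11] min(18,20)*6=108 best=208 → l++
[6,11] min(4,20)*5=20 best=208 → l++
[7,11] min(16,20)*4=64 best=208 → l++
[8,11] min(1,20)*3=3 best=208 → l++
[9,11] min(14,20)*2=28 best=208 → l++
[10,11] min(15,20)*1=15 best=208 → l++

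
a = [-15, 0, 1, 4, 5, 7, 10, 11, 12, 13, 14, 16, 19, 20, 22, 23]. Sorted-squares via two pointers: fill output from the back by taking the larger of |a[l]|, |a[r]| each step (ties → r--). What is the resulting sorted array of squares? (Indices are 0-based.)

l=0 r=15: |-15|<=|23| out[15]=529, r--
l=0 r=14: |-15|<=|22| out[14]=484, r--
l=0 r=13: |-15|<=|20| out[13]=400, r--
l=0 r=12: |-15|<=|19| out[12]=361, r--
l=0 r=11: |-15|<=|16| out[11]=256, r--
l=0 r=10: |-15|>|14| out[10]=225, l++
l=1 r=10: |0|<=|14| out[9]=196, r--
l=1 r=9: |0|<=|13| out[8]=169, r--
l=1 r=8: |0|<=|12| out[7]=144, r--
l=1 r=7: |0|<=|11| out[6]=121, r--
l=1 r=6: |0|<=|10| out[5]=100, r--
l=1 r=5: |0|<=|7| out[4]=49, r--
l=1 r=4: |0|<=|5| out[3]=25, r--
l=1 r=3: |0|<=|4| out[2]=16, r--
l=1 r=2: |0|<=|1| out[1]=1, r--
l=1 r=1: |0|<=|0| out[0]=0, r--

[0, 1, 16, 25, 49, 100, 121, 144, 169, 196, 225, 256, 361, 400, 484, 529]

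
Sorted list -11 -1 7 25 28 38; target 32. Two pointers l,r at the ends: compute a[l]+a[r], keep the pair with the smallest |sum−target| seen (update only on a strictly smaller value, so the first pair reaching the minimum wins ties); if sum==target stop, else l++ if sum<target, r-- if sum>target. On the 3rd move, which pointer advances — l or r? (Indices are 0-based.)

l=0 r=5: -11+38=27 d=5 *, l++
l=1 r=5: -1+38=37 d=5, r--
l=1 r=4: -1+28=27 d=5, l++

l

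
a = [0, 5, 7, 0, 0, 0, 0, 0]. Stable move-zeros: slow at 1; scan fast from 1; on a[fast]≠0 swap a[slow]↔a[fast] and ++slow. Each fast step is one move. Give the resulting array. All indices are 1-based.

(s=1,f=1) a[fast]=0 → fast++
(s=1,f=2) a[fast]=5≠0 swap→a[1]=5 → slow++,fast++
(s=2,f=3) a[fast]=7≠0 swap→a[2]=7 → slow++,fast++
(s=3,f=4) a[fast]=0 → fast++
(s=3,f=5) a[fast]=0 → fast++
(s=3,f=6) a[fast]=0 → fast++
(s=3,f=7) a[fast]=0 → fast++
(s=3,f=8) a[fast]=0 → fast++

[5, 7, 0, 0, 0, 0, 0, 0]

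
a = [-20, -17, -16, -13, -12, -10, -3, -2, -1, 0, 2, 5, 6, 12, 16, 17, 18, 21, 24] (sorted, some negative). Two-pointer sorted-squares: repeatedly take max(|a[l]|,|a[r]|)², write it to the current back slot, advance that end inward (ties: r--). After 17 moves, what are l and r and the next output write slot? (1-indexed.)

[1,19] |-20|<=|24| out[19]=576 → r--
[1,18] |-20|<=|21| out[18]=441 → r--
[1,17] |-20|>|18| out[17]=400 → l++
[2,17] |-17|<=|18| out[16]=324 → r--
[2,16] |-17|<=|17| out[15]=289 → r--
[2,15] |-17|>|16| out[14]=289 → l++
[3,15] |-16|<=|16| out[13]=256 → r--
[3,14] |-16|>|12| out[12]=256 → l++
[4,14] |-13|>|12| out[11]=169 → l++
[5,14] |-12|<=|12| out[10]=144 → r--
[5,13] |-12|>|6| out[9]=144 → l++
[6,13] |-10|>|6| out[8]=100 → l++
[7,13] |-3|<=|6| out[7]=36 → r--
[7,12] |-3|<=|5| out[6]=25 → r--
[7,11] |-3|>|2| out[5]=9 → l++
[8,11] |-2|<=|2| out[4]=4 → r--
[8,10] |-2|>|0| out[3]=4 → l++

l=9, r=10, next write slot=2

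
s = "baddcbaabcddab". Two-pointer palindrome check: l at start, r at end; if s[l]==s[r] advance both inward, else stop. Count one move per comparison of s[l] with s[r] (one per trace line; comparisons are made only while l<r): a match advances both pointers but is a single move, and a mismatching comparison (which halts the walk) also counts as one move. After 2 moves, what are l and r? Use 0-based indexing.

l=2, r=11

l=0 r=13: 'b'=='b', l++,r--
l=1 r=12: 'a'=='a', l++,r--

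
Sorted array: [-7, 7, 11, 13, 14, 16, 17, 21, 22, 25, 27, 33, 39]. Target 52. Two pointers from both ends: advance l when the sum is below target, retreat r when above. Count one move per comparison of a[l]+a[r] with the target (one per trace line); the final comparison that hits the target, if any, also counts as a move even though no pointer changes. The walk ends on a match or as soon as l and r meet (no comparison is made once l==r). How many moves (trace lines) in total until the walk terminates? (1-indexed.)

4 moves

[1,13] -7+39=32 <52 → l++
[2,13] 7+39=46 <52 → l++
[3,13] 11+39=50 <52 → l++
[4,13] 13+39=52 → found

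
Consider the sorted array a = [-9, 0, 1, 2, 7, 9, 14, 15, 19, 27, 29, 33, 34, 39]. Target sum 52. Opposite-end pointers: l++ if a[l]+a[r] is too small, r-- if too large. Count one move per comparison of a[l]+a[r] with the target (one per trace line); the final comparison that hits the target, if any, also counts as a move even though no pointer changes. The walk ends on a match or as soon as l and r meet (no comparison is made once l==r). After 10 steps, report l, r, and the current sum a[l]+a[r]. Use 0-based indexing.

l=0 r=13: -9+39=30 <52, l++
l=1 r=13: 0+39=39 <52, l++
l=2 r=13: 1+39=40 <52, l++
l=3 r=13: 2+39=41 <52, l++
l=4 r=13: 7+39=46 <52, l++
l=5 r=13: 9+39=48 <52, l++
l=6 r=13: 14+39=53 >52, r--
l=6 r=12: 14+34=48 <52, l++
l=7 r=12: 15+34=49 <52, l++
l=8 r=12: 19+34=53 >52, r--

l=8, r=11, sum=52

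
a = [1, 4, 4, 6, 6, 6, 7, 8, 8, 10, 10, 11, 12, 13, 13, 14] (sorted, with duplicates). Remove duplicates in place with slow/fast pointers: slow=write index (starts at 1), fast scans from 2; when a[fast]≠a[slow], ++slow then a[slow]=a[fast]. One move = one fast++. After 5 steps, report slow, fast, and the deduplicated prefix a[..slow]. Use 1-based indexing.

slow=1 fast=2: a[fast]=4≠a[slow]=1 write a[2]=4, slow++,fast++
slow=2 fast=3: a[fast]=4=a[slow] dup, fast++
slow=2 fast=4: a[fast]=6≠a[slow]=4 write a[3]=6, slow++,fast++
slow=3 fast=5: a[fast]=6=a[slow] dup, fast++
slow=3 fast=6: a[fast]=6=a[slow] dup, fast++

slow=3, fast=7, prefix=[1, 4, 6]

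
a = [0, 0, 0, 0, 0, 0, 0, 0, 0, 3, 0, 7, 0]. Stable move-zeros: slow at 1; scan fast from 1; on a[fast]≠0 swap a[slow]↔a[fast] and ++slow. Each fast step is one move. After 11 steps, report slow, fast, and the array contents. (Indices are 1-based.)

slow=2, fast=12, a=[3, 0, 0, 0, 0, 0, 0, 0, 0, 0, 0, 7, 0]

(s=1,f=1) a[fast]=0 → fast++
(s=1,f=2) a[fast]=0 → fast++
(s=1,f=3) a[fast]=0 → fast++
(s=1,f=4) a[fast]=0 → fast++
(s=1,f=5) a[fast]=0 → fast++
(s=1,f=6) a[fast]=0 → fast++
(s=1,f=7) a[fast]=0 → fast++
(s=1,f=8) a[fast]=0 → fast++
(s=1,f=9) a[fast]=0 → fast++
(s=1,f=10) a[fast]=3≠0 swap→a[1]=3 → slow++,fast++
(s=2,f=11) a[fast]=0 → fast++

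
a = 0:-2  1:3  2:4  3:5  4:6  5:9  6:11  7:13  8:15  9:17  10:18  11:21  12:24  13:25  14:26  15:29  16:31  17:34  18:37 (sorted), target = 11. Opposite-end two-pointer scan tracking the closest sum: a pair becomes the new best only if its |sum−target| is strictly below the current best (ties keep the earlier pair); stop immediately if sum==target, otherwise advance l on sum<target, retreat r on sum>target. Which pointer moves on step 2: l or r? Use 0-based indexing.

r

l=0 r=18: -2+37=35 d=24 *, r--
l=0 r=17: -2+34=32 d=21 *, r--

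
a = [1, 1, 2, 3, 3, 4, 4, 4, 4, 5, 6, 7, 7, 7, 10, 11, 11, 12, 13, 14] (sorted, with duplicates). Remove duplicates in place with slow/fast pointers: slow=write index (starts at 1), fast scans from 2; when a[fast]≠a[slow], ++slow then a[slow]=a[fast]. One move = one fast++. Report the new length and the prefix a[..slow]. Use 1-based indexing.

slow=1 fast=2: a[fast]=1=a[slow] dup, fast++
slow=1 fast=3: a[fast]=2≠a[slow]=1 write a[2]=2, slow++,fast++
slow=2 fast=4: a[fast]=3≠a[slow]=2 write a[3]=3, slow++,fast++
slow=3 fast=5: a[fast]=3=a[slow] dup, fast++
slow=3 fast=6: a[fast]=4≠a[slow]=3 write a[4]=4, slow++,fast++
slow=4 fast=7: a[fast]=4=a[slow] dup, fast++
slow=4 fast=8: a[fast]=4=a[slow] dup, fast++
slow=4 fast=9: a[fast]=4=a[slow] dup, fast++
slow=4 fast=10: a[fast]=5≠a[slow]=4 write a[5]=5, slow++,fast++
slow=5 fast=11: a[fast]=6≠a[slow]=5 write a[6]=6, slow++,fast++
slow=6 fast=12: a[fast]=7≠a[slow]=6 write a[7]=7, slow++,fast++
slow=7 fast=13: a[fast]=7=a[slow] dup, fast++
slow=7 fast=14: a[fast]=7=a[slow] dup, fast++
slow=7 fast=15: a[fast]=10≠a[slow]=7 write a[8]=10, slow++,fast++
slow=8 fast=16: a[fast]=11≠a[slow]=10 write a[9]=11, slow++,fast++
slow=9 fast=17: a[fast]=11=a[slow] dup, fast++
slow=9 fast=18: a[fast]=12≠a[slow]=11 write a[10]=12, slow++,fast++
slow=10 fast=19: a[fast]=13≠a[slow]=12 write a[11]=13, slow++,fast++
slow=11 fast=20: a[fast]=14≠a[slow]=13 write a[12]=14, slow++,fast++

length 12; prefix = [1, 2, 3, 4, 5, 6, 7, 10, 11, 12, 13, 14]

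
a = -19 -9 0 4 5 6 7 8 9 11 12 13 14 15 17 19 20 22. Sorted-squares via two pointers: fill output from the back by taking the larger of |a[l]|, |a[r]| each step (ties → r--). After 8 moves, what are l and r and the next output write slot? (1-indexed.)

l=2, r=11, next write slot=10

l=1 r=18: |-19|<=|22| out[18]=484, r--
l=1 r=17: |-19|<=|20| out[17]=400, r--
l=1 r=16: |-19|<=|19| out[16]=361, r--
l=1 r=15: |-19|>|17| out[15]=361, l++
l=2 r=15: |-9|<=|17| out[14]=289, r--
l=2 r=14: |-9|<=|15| out[13]=225, r--
l=2 r=13: |-9|<=|14| out[12]=196, r--
l=2 r=12: |-9|<=|13| out[11]=169, r--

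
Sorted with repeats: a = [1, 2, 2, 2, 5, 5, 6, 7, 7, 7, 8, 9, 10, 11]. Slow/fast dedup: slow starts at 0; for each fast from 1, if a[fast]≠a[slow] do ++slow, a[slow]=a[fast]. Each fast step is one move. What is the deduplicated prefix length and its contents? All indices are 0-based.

length 9; prefix = [1, 2, 5, 6, 7, 8, 9, 10, 11]

slow=0 fast=1: a[fast]=2≠a[slow]=1 write a[1]=2, slow++,fast++
slow=1 fast=2: a[fast]=2=a[slow] dup, fast++
slow=1 fast=3: a[fast]=2=a[slow] dup, fast++
slow=1 fast=4: a[fast]=5≠a[slow]=2 write a[2]=5, slow++,fast++
slow=2 fast=5: a[fast]=5=a[slow] dup, fast++
slow=2 fast=6: a[fast]=6≠a[slow]=5 write a[3]=6, slow++,fast++
slow=3 fast=7: a[fast]=7≠a[slow]=6 write a[4]=7, slow++,fast++
slow=4 fast=8: a[fast]=7=a[slow] dup, fast++
slow=4 fast=9: a[fast]=7=a[slow] dup, fast++
slow=4 fast=10: a[fast]=8≠a[slow]=7 write a[5]=8, slow++,fast++
slow=5 fast=11: a[fast]=9≠a[slow]=8 write a[6]=9, slow++,fast++
slow=6 fast=12: a[fast]=10≠a[slow]=9 write a[7]=10, slow++,fast++
slow=7 fast=13: a[fast]=11≠a[slow]=10 write a[8]=11, slow++,fast++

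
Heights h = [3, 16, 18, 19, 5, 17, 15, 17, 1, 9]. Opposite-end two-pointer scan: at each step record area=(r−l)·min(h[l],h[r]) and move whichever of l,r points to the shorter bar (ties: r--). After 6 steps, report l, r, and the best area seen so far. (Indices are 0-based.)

l=2, r=5, best area=96

[0,9] min(3,9)*9=27 best=27 * → l++
[1,9] min(16,9)*8=72 best=72 * → r--
[1,8] min(16,1)*7=7 best=72 → r--
[1,7] min(16,17)*6=96 best=96 * → l++
[2,7] min(18,17)*5=85 best=96 → r--
[2,6] min(18,15)*4=60 best=96 → r--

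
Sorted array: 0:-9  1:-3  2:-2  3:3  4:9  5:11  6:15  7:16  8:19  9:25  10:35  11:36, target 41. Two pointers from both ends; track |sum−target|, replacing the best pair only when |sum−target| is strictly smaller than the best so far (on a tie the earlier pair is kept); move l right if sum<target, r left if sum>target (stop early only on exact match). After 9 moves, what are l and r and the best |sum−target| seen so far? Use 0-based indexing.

l=7, r=9, best |Δ|=1

[0,11] -9+36=27 d=14 * → l++
[1,11] -3+36=33 d=8 * → l++
[2,11] -2+36=34 d=7 * → l++
[3,11] 3+36=39 d=2 * → l++
[4,11] 9+36=45 d=4 → r--
[4,10] 9+35=44 d=3 → r--
[4,9] 9+25=34 d=7 → l++
[5,9] 11+25=36 d=5 → l++
[6,9] 15+25=40 d=1 * → l++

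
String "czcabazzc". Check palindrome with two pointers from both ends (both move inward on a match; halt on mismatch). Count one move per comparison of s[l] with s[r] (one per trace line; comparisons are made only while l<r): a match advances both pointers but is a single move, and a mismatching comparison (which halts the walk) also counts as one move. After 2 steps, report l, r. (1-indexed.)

l=3, r=7

l=1 r=9: 'c'=='c', l++,r--
l=2 r=8: 'z'=='z', l++,r--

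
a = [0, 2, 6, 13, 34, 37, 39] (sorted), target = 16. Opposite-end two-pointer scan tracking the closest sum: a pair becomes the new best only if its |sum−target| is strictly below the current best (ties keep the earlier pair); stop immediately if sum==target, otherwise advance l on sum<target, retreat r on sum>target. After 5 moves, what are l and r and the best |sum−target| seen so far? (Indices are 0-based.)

[0,6] 0+39=39 d=23 * → r--
[0,5] 0+37=37 d=21 * → r--
[0,4] 0+34=34 d=18 * → r--
[0,3] 0+13=13 d=3 * → l++
[1,3] 2+13=15 d=1 * → l++

l=2, r=3, best |Δ|=1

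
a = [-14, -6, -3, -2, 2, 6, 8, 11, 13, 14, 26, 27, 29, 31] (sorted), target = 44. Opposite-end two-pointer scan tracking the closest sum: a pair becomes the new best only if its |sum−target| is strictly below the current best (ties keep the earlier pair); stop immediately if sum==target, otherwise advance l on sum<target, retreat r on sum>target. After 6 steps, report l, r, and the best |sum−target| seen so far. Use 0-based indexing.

[0,13] -14+31=17 d=27 * → l++
[1,13] -6+31=25 d=19 * → l++
[2,13] -3+31=28 d=16 * → l++
[3,13] -2+31=29 d=15 * → l++
[4,13] 2+31=33 d=11 * → l++
[5,13] 6+31=37 d=7 * → l++

l=6, r=13, best |Δ|=7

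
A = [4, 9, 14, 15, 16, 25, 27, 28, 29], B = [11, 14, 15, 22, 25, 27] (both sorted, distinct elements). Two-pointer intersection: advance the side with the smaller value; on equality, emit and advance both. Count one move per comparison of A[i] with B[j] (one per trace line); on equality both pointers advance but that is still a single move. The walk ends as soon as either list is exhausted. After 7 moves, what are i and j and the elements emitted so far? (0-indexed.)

i=0 j=0: 4<11, i++
i=1 j=0: 9<11, i++
i=2 j=0: 14>11, j++
i=2 j=1: 14==14 emit, i++,j++
i=3 j=2: 15==15 emit, i++,j++
i=4 j=3: 16<22, i++
i=5 j=3: 25>22, j++

i=5, j=4, emitted=[14, 15]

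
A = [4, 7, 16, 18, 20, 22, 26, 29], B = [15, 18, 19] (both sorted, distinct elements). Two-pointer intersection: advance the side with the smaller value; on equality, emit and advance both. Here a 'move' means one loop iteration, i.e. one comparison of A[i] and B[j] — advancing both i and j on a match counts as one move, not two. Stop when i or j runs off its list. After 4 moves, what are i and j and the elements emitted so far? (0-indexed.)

i=0 j=0: 4<15, i++
i=1 j=0: 7<15, i++
i=2 j=0: 16>15, j++
i=2 j=1: 16<18, i++

i=3, j=1, emitted=[]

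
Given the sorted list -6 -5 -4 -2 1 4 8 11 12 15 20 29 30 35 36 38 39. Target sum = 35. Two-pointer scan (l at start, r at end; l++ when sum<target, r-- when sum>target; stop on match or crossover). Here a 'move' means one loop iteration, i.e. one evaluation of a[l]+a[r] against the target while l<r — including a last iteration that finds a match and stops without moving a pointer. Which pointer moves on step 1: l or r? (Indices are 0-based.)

[0,16] -6+39=33 <35 → l++

l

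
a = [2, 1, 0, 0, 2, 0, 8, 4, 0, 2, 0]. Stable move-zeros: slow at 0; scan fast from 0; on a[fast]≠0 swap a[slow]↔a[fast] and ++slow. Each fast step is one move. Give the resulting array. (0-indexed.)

[2, 1, 2, 8, 4, 2, 0, 0, 0, 0, 0]

slow=0 fast=0: a[fast]=2≠0 swap→a[0]=2, slow++,fast++
slow=1 fast=1: a[fast]=1≠0 swap→a[1]=1, slow++,fast++
slow=2 fast=2: a[fast]=0, fast++
slow=2 fast=3: a[fast]=0, fast++
slow=2 fast=4: a[fast]=2≠0 swap→a[2]=2, slow++,fast++
slow=3 fast=5: a[fast]=0, fast++
slow=3 fast=6: a[fast]=8≠0 swap→a[3]=8, slow++,fast++
slow=4 fast=7: a[fast]=4≠0 swap→a[4]=4, slow++,fast++
slow=5 fast=8: a[fast]=0, fast++
slow=5 fast=9: a[fast]=2≠0 swap→a[5]=2, slow++,fast++
slow=6 fast=10: a[fast]=0, fast++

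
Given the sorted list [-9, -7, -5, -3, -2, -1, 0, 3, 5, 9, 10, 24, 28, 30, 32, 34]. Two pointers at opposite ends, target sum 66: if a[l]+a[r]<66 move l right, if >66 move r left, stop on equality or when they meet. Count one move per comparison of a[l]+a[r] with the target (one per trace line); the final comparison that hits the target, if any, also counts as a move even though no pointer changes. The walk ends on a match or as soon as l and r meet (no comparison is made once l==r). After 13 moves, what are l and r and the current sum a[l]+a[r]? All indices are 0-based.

[0,15] -9+34=25 <66 → l++
[1,15] -7+34=27 <66 → l++
[2,15] -5+34=29 <66 → l++
[3,15] -3+34=31 <66 → l++
[4,15] -2+34=32 <66 → l++
[5,15] -1+34=33 <66 → l++
[6,15] 0+34=34 <66 → l++
[7,15] 3+34=37 <66 → l++
[8,15] 5+34=39 <66 → l++
[9,15] 9+34=43 <66 → l++
[10,15] 10+34=44 <66 → l++
[11,15] 24+34=58 <66 → l++
[12,15] 28+34=62 <66 → l++

l=13, r=15, sum=64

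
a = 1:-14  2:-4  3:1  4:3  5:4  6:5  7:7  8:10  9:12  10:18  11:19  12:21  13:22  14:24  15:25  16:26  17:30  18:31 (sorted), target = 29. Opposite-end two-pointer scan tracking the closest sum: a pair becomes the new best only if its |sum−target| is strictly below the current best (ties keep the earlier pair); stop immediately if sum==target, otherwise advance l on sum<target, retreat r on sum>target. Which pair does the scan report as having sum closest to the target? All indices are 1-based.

pair (3, 26) with sum 29 (|Δ|=0)

l=1 r=18: -14+31=17 d=12 *, l++
l=2 r=18: -4+31=27 d=2 *, l++
l=3 r=18: 1+31=32 d=3, r--
l=3 r=17: 1+30=31 d=2, r--
l=3 r=16: 1+26=27 d=2, l++
l=4 r=16: 3+26=29 d=0 *, stop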